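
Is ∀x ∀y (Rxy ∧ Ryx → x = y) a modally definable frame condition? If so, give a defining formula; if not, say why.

Not definable by any modal formula

Modal frame validity is preserved under surjective bounded morphisms.
The 4-cycle (worlds s,t,u,v with s→t→u→v→s) is antisymmetric. Sending even-indexed worlds to a and odd-indexed worlds to b is a surjective bounded morphism onto the two-world frame with a↔b, which is not antisymmetric.
So the class is not modally definable.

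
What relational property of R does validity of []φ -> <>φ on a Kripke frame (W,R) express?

Suppose □φ→◇φ is valid. At any x set V(φ)=W. Then □φ at x, so ◇φ at x, so x has a successor.

seriality: forall x exists y Rxy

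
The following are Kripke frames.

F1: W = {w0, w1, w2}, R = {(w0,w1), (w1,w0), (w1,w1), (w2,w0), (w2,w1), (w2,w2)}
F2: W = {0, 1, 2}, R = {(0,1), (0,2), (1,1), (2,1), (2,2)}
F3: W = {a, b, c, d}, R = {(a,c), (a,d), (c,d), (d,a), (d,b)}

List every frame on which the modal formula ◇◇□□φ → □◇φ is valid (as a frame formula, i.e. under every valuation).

Frame correspondent (Sahlqvist): ∀x ∀y ∀z ((xR²y ∧ xRz) → ∃w (yR²w ∧ zRw)) — i.e. a generalized confluence (Geach) condition.
F1: condition met.
F2: condition met.
F3: fails — aR²b, aRc but no w with bR²w and cRw.
Valid on: F1, F2.

F1, F2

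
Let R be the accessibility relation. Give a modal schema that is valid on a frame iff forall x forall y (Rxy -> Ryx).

p → □◇p

This is symmetry; the standard corresponding axiom is B: p → □◇p.
Suppose p→□◇p is valid. Take Rxy and set V(p)={x}. Then p at x, so □◇p at x, so ◇p at y, so some z with Ryz has p; z=x, i.e. Ryx.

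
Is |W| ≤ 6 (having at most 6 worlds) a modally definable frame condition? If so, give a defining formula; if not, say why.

Modal frame validity is preserved under disjoint unions.
Any modal formula valid on each of 7 disjoint one-world frames is valid on their disjoint union (validity is preserved under disjoint unions). Each one-world frame has |W|=1≤6, but the union has |W|=7.
So the class is not modally definable.

Not modally definable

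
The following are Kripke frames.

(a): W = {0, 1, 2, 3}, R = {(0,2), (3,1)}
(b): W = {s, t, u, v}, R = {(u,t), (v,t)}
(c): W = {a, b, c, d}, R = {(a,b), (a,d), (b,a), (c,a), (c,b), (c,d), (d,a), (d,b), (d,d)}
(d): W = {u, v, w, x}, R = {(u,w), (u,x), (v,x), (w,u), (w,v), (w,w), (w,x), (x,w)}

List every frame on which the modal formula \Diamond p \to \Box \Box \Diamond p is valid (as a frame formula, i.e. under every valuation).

This is the axiom for a generalized confluence (Geach) condition; its first-order frame correspondent is \forall x \forall y \forall z ((xRy \wedge x R^2 z) \to \exists w (y = w \wedge zRw)).
(a): condition met.
(b): condition met.
(c): fails — aRb, aR²b but no w with b=w and bRw.
(d): fails — uRw, uR²v but no t with w=t and vRt.

(a), (b)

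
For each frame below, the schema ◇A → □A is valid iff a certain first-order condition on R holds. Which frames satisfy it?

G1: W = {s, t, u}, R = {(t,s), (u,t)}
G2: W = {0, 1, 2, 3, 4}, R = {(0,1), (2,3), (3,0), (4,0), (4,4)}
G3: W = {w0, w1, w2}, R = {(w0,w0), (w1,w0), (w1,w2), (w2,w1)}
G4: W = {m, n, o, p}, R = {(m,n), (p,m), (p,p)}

G1

This is the axiom for partial functionality; its first-order frame correspondent is ∀x ∀y ∀z (Rxy ∧ Rxz → y = z).
G1: satisfies the condition.
G2: fails — 4 sees both 0 and 4.
G3: fails — w1 sees both w0 and w2.
G4: fails — p sees both m and p.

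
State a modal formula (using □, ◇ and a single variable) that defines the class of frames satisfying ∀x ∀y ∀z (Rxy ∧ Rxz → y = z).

This is partial functionality; the standard corresponding axiom is CD: ◇q → □q.
Suppose ◇q→□q is valid. Take Rxy, Rxz and set V(q)={y}. Then ◇q at x, so □q at x, so q at z, i.e. z=y.

◇q → □q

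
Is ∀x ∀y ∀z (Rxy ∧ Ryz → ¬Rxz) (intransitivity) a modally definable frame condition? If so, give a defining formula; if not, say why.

No

If a class were modally definable it would be closed under surjective bounded morphisms (Goldblatt–Thomason).
The 7-cycle (worlds s,t,u,v,w,x,y with s→t→u→v→w→x→y→s) is intransitive. Mapping every world to a single reflexive point • is a surjective bounded morphism; the reflexive point is not intransitive (R••∧R•• but R••).
So no modal formula (or set of formulas) defines exactly the intransitive frames.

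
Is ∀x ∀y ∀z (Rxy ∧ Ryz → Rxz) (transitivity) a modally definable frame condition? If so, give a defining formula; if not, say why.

This is a Sahlqvist condition; the 4 axiom □q → □□q defines it.
Suppose □q→□□q is valid. Take Rxy, Ryz and set V(q)={w : Rxw}. Then □q at x, so □□q at x, so □q at y, so q at z, i.e. Rxz.

Definable; □q → □□q defines it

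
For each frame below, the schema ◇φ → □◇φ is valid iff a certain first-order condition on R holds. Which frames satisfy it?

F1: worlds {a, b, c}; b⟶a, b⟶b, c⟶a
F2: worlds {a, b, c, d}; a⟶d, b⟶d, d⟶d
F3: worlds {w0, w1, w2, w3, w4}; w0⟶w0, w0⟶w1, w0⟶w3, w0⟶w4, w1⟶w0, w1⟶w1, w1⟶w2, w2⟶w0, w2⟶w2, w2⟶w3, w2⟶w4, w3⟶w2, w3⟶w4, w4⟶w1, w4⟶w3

F2

Frame correspondent (Sahlqvist): ∀x ∀y ∀z (Rxy ∧ Rxz → Ryz) — i.e. the Euclidean property.
F1: fails — Rba and Rba but not Raa.
F2: condition met.
F3: fails — Rw0w4 and Rw0w4 but not Rw4w4.
Valid on: F2.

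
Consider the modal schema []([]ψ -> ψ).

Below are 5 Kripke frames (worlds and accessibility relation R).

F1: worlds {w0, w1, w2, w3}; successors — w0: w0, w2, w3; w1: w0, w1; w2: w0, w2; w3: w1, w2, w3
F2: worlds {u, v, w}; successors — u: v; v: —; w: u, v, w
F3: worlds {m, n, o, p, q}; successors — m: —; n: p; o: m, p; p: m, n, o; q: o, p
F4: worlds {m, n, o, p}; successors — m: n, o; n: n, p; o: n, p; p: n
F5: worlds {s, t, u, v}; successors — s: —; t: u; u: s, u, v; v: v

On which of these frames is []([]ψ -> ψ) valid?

Frame correspondent (Sahlqvist): forall x forall y (Rxy -> Ryy) — i.e. shift-reflexivity.
F1: holds.
F2: fails — Ruv but not Rvv.
F3: fails — Rom but not Rmm.
F4: fails — Rop but not Rpp.
F5: fails — Rus but not Rss.
Valid on: F1.

F1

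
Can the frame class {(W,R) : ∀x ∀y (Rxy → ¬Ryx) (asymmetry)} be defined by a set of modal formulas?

Not definable by any modal formula

Modal frame validity is preserved under surjective bounded morphisms.
The 4-cycle (worlds w0,w1,w2,w3 with w0→w1→w2→w3→w0) is asymmetric. Mapping every world to a single reflexive point • is a surjective bounded morphism, and the reflexive point is not asymmetric (R•• but asymmetry requires ¬R••).
Hence asymmetry is not modally definable.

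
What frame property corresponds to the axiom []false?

□⊥ is valid iff no world has any successor (otherwise □⊥ fails at any world with one).
Conversely, on a frame with emptiness of R the schema holds at every world under every valuation.
So the correspondent is emptiness of R.

Emptiness of R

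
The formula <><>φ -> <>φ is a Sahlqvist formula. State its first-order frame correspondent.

Replacing φ by ¬φ and contraposing gives the equivalent schema □φ → □□φ.
Suppose □φ→□□φ is valid. Take Rxy, Ryz and set V(φ)={w : Rxw}. Then □φ at x, so □□φ at x, so □φ at y, so φ at z, i.e. Rxz.
Conversely, on a frame with transitivity the schema holds at every world under every valuation.
Frame condition: forall x forall y forall z (Rxy & Ryz -> Rxz).

Transitivity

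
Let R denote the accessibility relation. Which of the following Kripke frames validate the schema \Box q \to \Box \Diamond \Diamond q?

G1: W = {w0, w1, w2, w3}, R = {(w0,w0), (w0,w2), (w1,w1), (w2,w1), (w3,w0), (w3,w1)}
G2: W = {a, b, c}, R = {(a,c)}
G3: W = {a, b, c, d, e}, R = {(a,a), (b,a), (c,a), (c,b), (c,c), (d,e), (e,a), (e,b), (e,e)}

Frame correspondent (Sahlqvist): \forall x \forall z (xRz \to \exists w (xRw \wedge z R^2 w)) — i.e. a generalized confluence (Geach) condition.
G1: fails — w0Rw2 but no w with w0Rw and w2R²w.
G2: fails — aRc but no w with aRw and cR²w.
G3: ✓.
Valid on: G3.

G3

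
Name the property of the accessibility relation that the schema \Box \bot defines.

emptiness of R: \forall x \forall y \neg Rxy

□⊥ is valid iff no world has any successor (otherwise □⊥ fails at any world with one).
The converse is a direct semantic check.
Frame condition: \forall x \forall y \neg Rxy.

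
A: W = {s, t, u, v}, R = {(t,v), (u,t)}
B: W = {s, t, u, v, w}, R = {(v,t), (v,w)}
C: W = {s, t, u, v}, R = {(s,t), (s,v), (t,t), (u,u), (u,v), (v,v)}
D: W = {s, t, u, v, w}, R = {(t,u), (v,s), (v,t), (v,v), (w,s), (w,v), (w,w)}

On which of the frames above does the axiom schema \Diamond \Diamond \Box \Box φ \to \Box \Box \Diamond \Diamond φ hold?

B

The schema corresponds to a generalized confluence (Geach) condition: \forall x \forall y \forall z ((x R^2 y \wedge x R^2 z) \to \exists w (y R^2 w \wedge z R^2 w)).
A: fails — uR²v, uR²v but no w with vR²w and vR²w.
B: satisfies the condition.
C: fails — sR²t, sR²v but no w with tR²w and vR²w.
D: fails — vR²s, vR²s but no w* with sR²w* and sR²w*.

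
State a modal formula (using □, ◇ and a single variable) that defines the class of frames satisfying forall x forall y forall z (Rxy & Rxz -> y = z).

The condition is partial functionality. The CD schema ◇s → □s defines it.
Suppose ◇s→□s is valid. Take Rxy, Rxz and set V(s)={y}. Then ◇s at x, so □s at x, so s at z, i.e. z=y.

◇s → □s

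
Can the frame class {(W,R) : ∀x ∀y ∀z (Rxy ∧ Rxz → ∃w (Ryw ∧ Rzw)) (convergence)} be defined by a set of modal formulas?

This is a Sahlqvist condition; the .2 axiom ◇□r → □◇r defines it.

Yes — defined by ◇□r → □◇r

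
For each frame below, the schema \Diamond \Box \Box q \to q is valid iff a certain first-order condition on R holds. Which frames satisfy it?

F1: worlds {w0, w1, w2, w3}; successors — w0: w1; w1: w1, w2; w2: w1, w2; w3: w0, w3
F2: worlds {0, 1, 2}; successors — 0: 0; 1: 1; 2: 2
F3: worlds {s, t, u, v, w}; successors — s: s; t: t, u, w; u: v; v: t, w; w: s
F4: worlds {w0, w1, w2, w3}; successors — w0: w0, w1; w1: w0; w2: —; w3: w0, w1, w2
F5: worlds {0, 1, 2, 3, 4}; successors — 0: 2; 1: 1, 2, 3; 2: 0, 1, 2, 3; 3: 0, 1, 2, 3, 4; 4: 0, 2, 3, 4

Frame correspondent (Sahlqvist): \forall x \forall y (xRy \to \exists w (y R^2 w \wedge x = w)) — i.e. a generalized confluence (Geach) condition.
F1: fails — w0Rw1 but no w with w1R²w and w0=w.
F2: condition met.
F3: fails — tRw but no w* with wR²w* and t=w*.
F4: fails — w3Rw0 but no w with w0R²w and w3=w.
F5: fails — 4R0 but no w with 0R²w and 4=w.

F2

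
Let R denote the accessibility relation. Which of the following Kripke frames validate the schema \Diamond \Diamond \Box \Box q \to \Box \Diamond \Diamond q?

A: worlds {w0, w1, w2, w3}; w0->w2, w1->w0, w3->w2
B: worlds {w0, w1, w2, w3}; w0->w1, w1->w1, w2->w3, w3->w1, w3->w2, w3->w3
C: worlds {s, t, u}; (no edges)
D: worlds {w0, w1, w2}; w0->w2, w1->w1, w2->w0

Frame correspondent (Sahlqvist): \forall x \forall y \forall z ((x R^2 y \wedge xRz) \to \exists w (y R^2 w \wedge z R^2 w)) — i.e. a generalized confluence (Geach) condition.
A: fails — w1R²w2, w1Rw0 but no w with w2R²w and w0R²w.
B: condition met.
C: condition met.
D: fails — w0R²w0, w0Rw2 but no w with w0R²w and w2R²w.

B, C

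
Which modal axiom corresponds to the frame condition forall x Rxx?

□p → p

A defining formula is □p → p (the T axiom).
Suppose □p→p is valid. At any x set V(p)={w : Rxw}. Then □p holds at x, so p holds at x, i.e. Rxx.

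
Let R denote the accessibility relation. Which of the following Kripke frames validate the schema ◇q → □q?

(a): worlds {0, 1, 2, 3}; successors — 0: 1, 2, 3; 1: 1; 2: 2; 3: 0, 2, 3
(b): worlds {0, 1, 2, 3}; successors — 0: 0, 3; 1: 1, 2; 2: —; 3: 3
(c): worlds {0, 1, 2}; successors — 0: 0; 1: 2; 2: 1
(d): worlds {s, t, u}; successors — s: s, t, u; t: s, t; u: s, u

Frame correspondent (Sahlqvist): ∀x ∀y ∀z (Rxy ∧ Rxz → y = z) — i.e. partial functionality.
(a): fails — 0 sees both 1 and 2.
(b): fails — 0 sees both 0 and 3.
(c): condition met.
(d): fails — s sees both s and t.

(c)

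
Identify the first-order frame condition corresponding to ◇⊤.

seriality

◇⊤ holds at w iff w has a successor, so frame-validity of ◇⊤ is exactly seriality. Equivalently via □A → ◇A:
Suppose □A→◇A is valid. At any x set V(A)=W. Then □A at x, so ◇A at x, so x has a successor.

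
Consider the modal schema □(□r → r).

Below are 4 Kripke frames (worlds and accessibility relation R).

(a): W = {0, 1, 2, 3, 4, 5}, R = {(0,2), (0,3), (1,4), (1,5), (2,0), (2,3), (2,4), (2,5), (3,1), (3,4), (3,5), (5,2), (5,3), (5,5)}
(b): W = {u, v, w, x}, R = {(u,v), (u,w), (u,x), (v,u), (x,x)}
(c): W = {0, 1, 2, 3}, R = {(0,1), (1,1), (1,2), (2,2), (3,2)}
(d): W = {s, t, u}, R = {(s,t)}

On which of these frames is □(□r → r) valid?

(c)

Frame correspondent (Sahlqvist): ∀x ∀y (Rxy → Ryy) — i.e. shift-reflexivity.
(a): fails — R34 but not R44.
(b): fails — Ruv but not Rvv.
(c): ✓.
(d): fails — Rst but not Rtt.
Valid on: (c).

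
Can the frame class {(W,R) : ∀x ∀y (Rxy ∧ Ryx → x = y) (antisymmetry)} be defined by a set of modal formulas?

No — not modally definable

If a class were modally definable it would be closed under surjective bounded morphisms (Goldblatt–Thomason).
The 6-cycle (worlds s,t,u,v,w,x with s→t→u→v→w→x→s) is antisymmetric. Sending even-indexed worlds to a and odd-indexed worlds to b is a surjective bounded morphism onto the two-world frame with a↔b, which is not antisymmetric.
So no modal formula (or set of formulas) defines exactly the antisymmetric frames.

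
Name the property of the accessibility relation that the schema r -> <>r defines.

Replacing r by ¬r and contraposing gives the equivalent schema □r → r.
Suppose □r→r is valid. At any x set V(r)={w : Rxw}. Then □r holds at x, so r holds at x, i.e. Rxx.

reflexivity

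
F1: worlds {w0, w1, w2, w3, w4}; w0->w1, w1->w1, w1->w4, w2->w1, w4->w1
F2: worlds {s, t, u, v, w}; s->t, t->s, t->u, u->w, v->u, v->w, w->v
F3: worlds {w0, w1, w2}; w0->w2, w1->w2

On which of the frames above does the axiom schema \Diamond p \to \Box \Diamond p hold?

none

The schema corresponds to the Euclidean property: \forall x \forall y \forall z (Rxy \wedge Rxz \to Ryz).
F1: fails — Rw1w4 and Rw1w4 but not Rw4w4.
F2: fails — Rst and Rst but not Rtt.
F3: fails — Rw0w2 and Rw0w2 but not Rw2w2.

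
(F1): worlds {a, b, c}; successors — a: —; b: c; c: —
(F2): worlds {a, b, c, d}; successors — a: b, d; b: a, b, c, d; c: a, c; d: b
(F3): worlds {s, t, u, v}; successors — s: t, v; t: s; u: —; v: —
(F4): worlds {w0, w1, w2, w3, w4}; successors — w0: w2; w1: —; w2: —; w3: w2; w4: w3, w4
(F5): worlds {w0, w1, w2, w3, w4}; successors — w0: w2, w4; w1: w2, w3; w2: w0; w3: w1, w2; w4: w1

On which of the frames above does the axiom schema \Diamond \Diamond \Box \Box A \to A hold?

(F1), (F2)

This is the axiom for a generalized confluence (Geach) condition; its first-order frame correspondent is \forall x \forall y (x R^2 y \to \exists w (y R^2 w \wedge x = w)).
(F1): condition met.
(F2): condition met.
(F3): fails — tR²v but no w with vR²w and t=w.
(F4): fails — w4R²w2 but no w with w2R²w and w4=w.
(F5): fails — w1R²w2 but no w with w2R²w and w1=w.
Valid on: (F1), (F2).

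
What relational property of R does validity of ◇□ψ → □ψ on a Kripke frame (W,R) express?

the Euclidean property: ∀x ∀y ∀z (Rxy ∧ Rxz → Ryz)

This schema is equivalent to the 5 axiom ◇ψ → □◇ψ.
It corresponds to the Euclidean property: ∀x ∀y ∀z (Rxy ∧ Rxz → Ryz).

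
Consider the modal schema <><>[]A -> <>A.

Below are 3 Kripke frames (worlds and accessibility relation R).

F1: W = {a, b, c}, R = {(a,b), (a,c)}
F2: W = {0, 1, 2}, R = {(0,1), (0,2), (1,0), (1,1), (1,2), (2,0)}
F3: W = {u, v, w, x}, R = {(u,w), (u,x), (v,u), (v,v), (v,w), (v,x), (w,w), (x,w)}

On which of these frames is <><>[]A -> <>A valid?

F1, F3

This is the axiom for a generalized confluence (Geach) condition; its first-order frame correspondent is forall x forall y (x R^2 y -> exists w (yRw & xRw)).
F1: condition met.
F2: fails — 0R²2 but no w with 2Rw and 0Rw.
F3: condition met.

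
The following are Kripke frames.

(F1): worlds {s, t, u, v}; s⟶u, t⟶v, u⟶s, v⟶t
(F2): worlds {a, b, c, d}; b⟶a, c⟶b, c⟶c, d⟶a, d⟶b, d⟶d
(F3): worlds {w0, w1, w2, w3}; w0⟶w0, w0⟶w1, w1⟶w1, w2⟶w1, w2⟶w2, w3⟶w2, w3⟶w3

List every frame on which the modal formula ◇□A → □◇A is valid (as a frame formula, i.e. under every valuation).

(F1), (F3)

The schema corresponds to convergence: ∀x ∀y ∀z (Rxy ∧ Rxz → ∃w (Ryw ∧ Rzw)).
(F1): ✓.
(F2): fails — Rba and Rba but a and a have no common successor.
(F3): ✓.
Valid on: (F1), (F3).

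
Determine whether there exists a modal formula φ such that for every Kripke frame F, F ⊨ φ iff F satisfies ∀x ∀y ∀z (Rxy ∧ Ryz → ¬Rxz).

No — not modally definable

Any modally definable frame class is closed under surjective bounded morphisms.
The 5-cycle (worlds a,b,c,d,e with a→b→c→d→e→a) is intransitive. Mapping every world to a single reflexive point • is a surjective bounded morphism; the reflexive point is not intransitive (R••∧R•• but R••).
Hence intransitivity is not modally definable.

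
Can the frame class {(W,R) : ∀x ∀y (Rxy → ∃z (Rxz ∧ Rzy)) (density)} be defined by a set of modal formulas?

This is a Sahlqvist condition; the C4 axiom □□q → □q defines it.

Yes — defined by □□q → □q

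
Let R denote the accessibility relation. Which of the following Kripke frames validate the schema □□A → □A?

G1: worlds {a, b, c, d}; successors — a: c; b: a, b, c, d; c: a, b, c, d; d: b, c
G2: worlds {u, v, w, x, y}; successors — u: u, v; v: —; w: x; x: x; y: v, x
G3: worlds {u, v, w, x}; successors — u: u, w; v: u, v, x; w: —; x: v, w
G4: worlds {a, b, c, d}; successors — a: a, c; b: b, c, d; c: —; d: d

G1, G4

Frame correspondent (Sahlqvist): ∀x ∀y (Rxy → ∃z (Rxz ∧ Rzy)) — i.e. density.
G1: ✓.
G2: fails — Ryv but no z with Ryz and Rzv.
G3: fails — Rxw but no z with Rxz and Rzw.
G4: ✓.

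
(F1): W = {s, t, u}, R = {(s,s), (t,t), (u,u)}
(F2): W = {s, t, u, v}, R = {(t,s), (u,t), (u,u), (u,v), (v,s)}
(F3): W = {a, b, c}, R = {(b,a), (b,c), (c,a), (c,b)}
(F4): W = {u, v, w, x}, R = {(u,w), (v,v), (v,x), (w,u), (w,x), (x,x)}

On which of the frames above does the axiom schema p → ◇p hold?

(F1)

This is the axiom for reflexivity; its first-order frame correspondent is ∀x Rxx.
(F1): holds.
(F2): fails — world s does not see itself.
(F3): fails — world a does not see itself.
(F4): fails — world u does not see itself.
Valid on: (F1).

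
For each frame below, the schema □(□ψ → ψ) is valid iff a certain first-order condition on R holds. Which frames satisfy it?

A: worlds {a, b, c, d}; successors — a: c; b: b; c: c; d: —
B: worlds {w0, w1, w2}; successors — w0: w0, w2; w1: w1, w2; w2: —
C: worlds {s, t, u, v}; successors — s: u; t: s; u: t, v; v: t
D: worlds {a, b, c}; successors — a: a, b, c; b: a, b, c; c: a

A

Frame correspondent (Sahlqvist): ∀x ∀y (Rxy → Ryy) — i.e. shift-reflexivity.
A: condition met.
B: fails — Rw1w2 but not Rw2w2.
C: fails — Ruv but not Rvv.
D: fails — Rbc but not Rcc.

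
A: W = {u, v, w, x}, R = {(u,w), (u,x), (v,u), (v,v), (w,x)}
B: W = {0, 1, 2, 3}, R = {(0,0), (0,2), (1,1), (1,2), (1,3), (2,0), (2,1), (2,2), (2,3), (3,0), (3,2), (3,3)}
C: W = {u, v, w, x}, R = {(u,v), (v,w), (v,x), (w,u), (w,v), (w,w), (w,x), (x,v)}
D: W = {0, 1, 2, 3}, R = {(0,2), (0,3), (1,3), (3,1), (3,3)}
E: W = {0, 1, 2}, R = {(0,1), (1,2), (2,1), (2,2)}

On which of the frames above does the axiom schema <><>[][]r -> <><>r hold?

B, C, D, E

The schema corresponds to a generalized confluence (Geach) condition: forall x forall y (x R^2 y -> exists w (y R^2 w & x R^2 w)).
A: fails — uR²x but no t with xR²t and uR²t.
B: condition met.
C: condition met.
D: condition met.
E: condition met.
Valid on: B, C, D, E.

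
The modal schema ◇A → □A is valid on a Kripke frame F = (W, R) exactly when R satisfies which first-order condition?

Suppose ◇A→□A is valid. Take Rxy, Rxz and set V(A)={y}. Then ◇A at x, so □A at x, so A at z, i.e. z=y.
The converse is a direct semantic check.
Frame condition: ∀x ∀y ∀z (Rxy ∧ Rxz → y = z).

Partial functionality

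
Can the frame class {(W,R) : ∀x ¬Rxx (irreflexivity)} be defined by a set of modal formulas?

No — not modally definable

Modal frame validity is preserved under surjective bounded morphisms.
The 2-cycle (worlds w0,w1 with w0→w1→w0) is irreflexive, and the map sending every world to a single reflexive point • is a surjective bounded morphism (forth: every edge maps to (•,•); back: every world has a successor). So any modal formula valid on the 2-cycle is also valid on the reflexive point, which is not irreflexive.
So no modal formula (or set of formulas) defines exactly the irreflexive frames.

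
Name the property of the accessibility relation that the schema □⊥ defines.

This is the Ver axiom.
It corresponds to emptiness of R: ∀x ∀y ¬Rxy.

emptiness of R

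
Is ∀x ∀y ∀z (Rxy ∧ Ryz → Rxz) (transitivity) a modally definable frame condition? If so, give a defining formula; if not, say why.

Yes, by □p → □□p

This is a Sahlqvist condition; the 4 axiom □p → □□p defines it.
Suppose □p→□□p is valid. Take Rxy, Ryz and set V(p)={w : Rxw}. Then □p at x, so □□p at x, so □p at y, so p at z, i.e. Rxz.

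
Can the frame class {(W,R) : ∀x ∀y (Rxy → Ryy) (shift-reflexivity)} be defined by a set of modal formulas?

The condition is shift-reflexivity. A defining modal formula is □(□r → r).
Suppose □(□r→r) is valid. Take Rxy and set V(r)={w : Ryw}. Then at y, □r holds; since □(□r→r) at x, □r→r at y, so r at y, i.e. Ryy.

Definable; □(□r → r) defines it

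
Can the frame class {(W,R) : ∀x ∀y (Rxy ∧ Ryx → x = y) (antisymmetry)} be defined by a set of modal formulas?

Not definable by any modal formula

Any modally definable frame class is closed under surjective bounded morphisms.
The 8-cycle (worlds s,t,u,v,w,x,y,z with s→t→u→v→w→x→y→z→s) is antisymmetric. Sending even-indexed worlds to a and odd-indexed worlds to b is a surjective bounded morphism onto the two-world frame with a↔b, which is not antisymmetric.
So the class is not modally definable.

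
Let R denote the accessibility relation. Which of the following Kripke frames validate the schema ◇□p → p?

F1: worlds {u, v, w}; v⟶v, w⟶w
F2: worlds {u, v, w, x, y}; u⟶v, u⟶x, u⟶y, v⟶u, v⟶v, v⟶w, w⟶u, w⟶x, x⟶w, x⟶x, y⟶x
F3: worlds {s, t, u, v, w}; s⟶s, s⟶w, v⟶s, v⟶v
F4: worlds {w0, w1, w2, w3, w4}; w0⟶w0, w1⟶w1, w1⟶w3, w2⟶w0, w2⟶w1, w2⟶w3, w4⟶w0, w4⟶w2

This is the axiom for a generalized confluence (Geach) condition; its first-order frame correspondent is ∀x ∀y (xRy → ∃w (yRw ∧ x = w)).
F1: satisfies the condition.
F2: fails — uRx but no t with xRt and u=t.
F3: fails — sRw but no w* with wRw* and s=w*.
F4: fails — w1Rw3 but no w with w3Rw and w1=w.
Valid on: F1.

F1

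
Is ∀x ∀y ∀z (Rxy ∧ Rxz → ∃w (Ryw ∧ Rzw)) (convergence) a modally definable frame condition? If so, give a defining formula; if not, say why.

Yes, by ◇□r → □◇r

This is a Sahlqvist condition; the .2 axiom ◇□r → □◇r defines it.
Suppose ◇□r→□◇r is valid. Take Rxy, Rxz and set V(r)={w : Ryw}. Then □r at y so ◇□r at x, so □◇r at x, so ◇r at z, giving w with Rzw and Ryw.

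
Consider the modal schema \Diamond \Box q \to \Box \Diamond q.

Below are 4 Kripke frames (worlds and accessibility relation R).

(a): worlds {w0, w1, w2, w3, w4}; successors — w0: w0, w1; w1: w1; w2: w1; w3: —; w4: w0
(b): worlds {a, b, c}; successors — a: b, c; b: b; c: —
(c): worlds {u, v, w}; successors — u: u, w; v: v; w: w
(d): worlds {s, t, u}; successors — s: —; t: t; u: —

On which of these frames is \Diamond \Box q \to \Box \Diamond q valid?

Frame correspondent (Sahlqvist): \forall x \forall y \forall z (Rxy \wedge Rxz \to \exists w (Ryw \wedge Rzw)) — i.e. convergence.
(a): ✓.
(b): fails — Rac and Rac but c and c have no common successor.
(c): ✓.
(d): ✓.

(a), (c), (d)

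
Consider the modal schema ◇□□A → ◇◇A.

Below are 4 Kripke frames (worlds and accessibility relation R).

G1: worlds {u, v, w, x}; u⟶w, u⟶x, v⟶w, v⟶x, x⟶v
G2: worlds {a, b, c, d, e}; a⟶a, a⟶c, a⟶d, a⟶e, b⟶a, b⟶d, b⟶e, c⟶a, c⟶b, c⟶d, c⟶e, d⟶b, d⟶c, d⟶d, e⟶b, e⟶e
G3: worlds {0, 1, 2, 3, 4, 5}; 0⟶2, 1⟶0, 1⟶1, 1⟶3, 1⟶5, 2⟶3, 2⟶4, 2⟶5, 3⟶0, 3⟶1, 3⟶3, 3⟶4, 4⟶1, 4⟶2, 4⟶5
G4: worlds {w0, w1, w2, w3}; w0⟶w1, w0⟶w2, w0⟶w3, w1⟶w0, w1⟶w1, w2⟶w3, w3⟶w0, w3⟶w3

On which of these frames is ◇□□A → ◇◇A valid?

G2, G4

This is the axiom for a generalized confluence (Geach) condition; its first-order frame correspondent is ∀x ∀y (xRy → ∃w (yR²w ∧ xR²w)).
G1: fails — uRw but no t with wR²t and uR²t.
G2: satisfies the condition.
G3: fails — 1R5 but no w with 5R²w and 1R²w.
G4: satisfies the condition.
Valid on: G2, G4.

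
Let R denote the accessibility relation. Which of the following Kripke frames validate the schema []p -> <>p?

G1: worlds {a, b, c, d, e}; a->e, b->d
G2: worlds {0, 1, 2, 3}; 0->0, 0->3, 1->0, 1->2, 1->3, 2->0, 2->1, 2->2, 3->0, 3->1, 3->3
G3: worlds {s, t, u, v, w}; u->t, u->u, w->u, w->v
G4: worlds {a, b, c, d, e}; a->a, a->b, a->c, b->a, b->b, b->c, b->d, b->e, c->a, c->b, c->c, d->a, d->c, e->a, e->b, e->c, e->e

G2, G4

The schema corresponds to seriality: forall x exists y Rxy.
G1: fails — world c has no successor.
G2: condition met.
G3: fails — world s has no successor.
G4: condition met.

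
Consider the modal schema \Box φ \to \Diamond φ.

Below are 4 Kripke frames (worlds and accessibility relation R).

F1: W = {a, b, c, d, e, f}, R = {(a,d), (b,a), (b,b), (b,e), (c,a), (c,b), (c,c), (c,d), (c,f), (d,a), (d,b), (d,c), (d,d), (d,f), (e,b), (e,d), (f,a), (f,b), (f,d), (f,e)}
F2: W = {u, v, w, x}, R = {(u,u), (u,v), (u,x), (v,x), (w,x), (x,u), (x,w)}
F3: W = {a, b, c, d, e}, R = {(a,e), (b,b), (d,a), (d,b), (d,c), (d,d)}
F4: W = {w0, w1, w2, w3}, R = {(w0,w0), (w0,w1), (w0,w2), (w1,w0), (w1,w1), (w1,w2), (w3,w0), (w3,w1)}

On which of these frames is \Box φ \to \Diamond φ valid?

Frame correspondent (Sahlqvist): \forall x \exists y Rxy — i.e. seriality.
F1: satisfies the condition.
F2: satisfies the condition.
F3: fails — world c has no successor.
F4: fails — world w2 has no successor.
Valid on: F1, F2.

F1, F2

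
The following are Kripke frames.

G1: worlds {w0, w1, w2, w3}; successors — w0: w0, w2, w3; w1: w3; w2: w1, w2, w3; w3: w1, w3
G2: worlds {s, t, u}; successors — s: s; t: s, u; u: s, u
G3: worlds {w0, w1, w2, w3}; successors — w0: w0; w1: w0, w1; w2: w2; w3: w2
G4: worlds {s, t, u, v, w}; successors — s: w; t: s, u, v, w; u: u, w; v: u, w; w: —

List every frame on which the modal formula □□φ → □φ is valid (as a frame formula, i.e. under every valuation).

G1, G2, G3

This is the axiom for density; its first-order frame correspondent is ∀x ∀y (Rxy → ∃z (Rxz ∧ Rzy)).
G1: holds.
G2: holds.
G3: holds.
G4: fails — Rtv but no z with Rtz and Rzv.
Valid on: G1, G2, G3.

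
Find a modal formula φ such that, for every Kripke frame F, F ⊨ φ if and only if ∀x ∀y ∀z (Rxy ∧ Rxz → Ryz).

The condition is the Euclidean property. The 5 schema ◇q → □◇q defines it.
Suppose ◇q→□◇q is valid. Take Rxy, Rxz and set V(q)={y}. Then ◇q at x, so □◇q at x, so ◇q at z, so some w with Rzw has q; w=y, i.e. Rzy. By symmetry of the argument, Ryz.

◇q → □◇q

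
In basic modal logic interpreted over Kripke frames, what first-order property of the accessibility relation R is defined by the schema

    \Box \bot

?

This schema is the Ver axiom.
Its frame correspondent is emptiness of R — \forall x \forall y \neg Rxy.

emptiness of R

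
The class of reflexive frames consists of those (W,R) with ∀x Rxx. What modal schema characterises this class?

A defining formula is □p → p (the T axiom).

□p → p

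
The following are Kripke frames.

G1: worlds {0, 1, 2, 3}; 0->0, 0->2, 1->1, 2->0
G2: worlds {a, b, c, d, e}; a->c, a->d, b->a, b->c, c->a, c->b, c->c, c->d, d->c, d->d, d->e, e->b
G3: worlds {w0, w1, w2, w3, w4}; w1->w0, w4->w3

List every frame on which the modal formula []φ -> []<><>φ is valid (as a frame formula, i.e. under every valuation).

Frame correspondent (Sahlqvist): forall x forall z (xRz -> exists w (xRw & z R^2 w)) — i.e. a generalized confluence (Geach) condition.
G1: satisfies the condition.
G2: satisfies the condition.
G3: fails — w1Rw0 but no w with w1Rw and w0R²w.
Valid on: G1, G2.

G1, G2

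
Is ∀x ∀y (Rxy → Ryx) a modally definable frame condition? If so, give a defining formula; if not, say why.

Definable; q → □◇q defines it

The condition is symmetry. A defining modal formula is q → □◇q.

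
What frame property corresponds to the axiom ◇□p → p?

This is a form of the B axiom.
Its frame correspondent is symmetry — ∀x ∀y (Rxy → Ryx).

symmetry: ∀x ∀y (Rxy → Ryx)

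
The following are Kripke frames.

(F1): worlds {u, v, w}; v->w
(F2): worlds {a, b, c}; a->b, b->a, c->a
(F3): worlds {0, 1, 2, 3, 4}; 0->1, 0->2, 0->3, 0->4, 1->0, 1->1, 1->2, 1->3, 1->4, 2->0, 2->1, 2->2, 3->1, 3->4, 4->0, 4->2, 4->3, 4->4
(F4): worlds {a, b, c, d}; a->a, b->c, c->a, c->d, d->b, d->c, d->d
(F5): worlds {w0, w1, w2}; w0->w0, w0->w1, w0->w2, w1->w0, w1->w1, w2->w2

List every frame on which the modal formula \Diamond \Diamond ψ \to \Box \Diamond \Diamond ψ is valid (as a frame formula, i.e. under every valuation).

(F1), (F3)

This is the axiom for a generalized confluence (Geach) condition; its first-order frame correspondent is \forall x \forall y \forall z ((x R^2 y \wedge xRz) \to \exists w (y = w \wedge z R^2 w)).
(F1): ✓.
(F2): fails — aR²a, aRb but no w with a=w and bR²w.
(F3): ✓.
(F4): fails — cR²b, cRa but no w with b=w and aR²w.
(F5): fails — w0R²w0, w0Rw2 but no w with w0=w and w2R²w.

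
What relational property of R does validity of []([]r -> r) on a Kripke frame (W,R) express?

Suppose □(□r→r) is valid. Take Rxy and set V(r)={w : Ryw}. Then at y, □r holds; since □(□r→r) at x, □r→r at y, so r at y, i.e. Ryy.

Shift-reflexivity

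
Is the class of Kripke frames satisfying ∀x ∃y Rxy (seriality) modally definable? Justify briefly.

Yes: it is seriality, defined by the D schema □q → ◇q.
Suppose □q→◇q is valid. At any x set V(q)=W. Then □q at x, so ◇q at x, so x has a successor.

Yes, by □q → ◇q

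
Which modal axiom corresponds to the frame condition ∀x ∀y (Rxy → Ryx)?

q → □◇q

A defining formula is q → □◇q (the B axiom).
Suppose q→□◇q is valid. Take Rxy and set V(q)={x}. Then q at x, so □◇q at x, so ◇q at y, so some z with Ryz has q; z=x, i.e. Ryx.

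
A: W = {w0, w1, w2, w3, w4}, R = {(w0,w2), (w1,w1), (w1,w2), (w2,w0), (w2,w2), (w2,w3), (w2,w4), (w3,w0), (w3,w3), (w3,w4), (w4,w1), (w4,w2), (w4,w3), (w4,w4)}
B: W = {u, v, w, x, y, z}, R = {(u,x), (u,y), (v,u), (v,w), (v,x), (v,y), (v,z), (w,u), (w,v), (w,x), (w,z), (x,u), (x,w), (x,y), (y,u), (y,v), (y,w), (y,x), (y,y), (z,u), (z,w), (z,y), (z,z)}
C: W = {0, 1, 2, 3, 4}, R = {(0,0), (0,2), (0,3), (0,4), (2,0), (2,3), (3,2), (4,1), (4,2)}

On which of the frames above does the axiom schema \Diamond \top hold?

Frame correspondent (Sahlqvist): \forall x \exists y Rxy — i.e. seriality.
A: condition met.
B: condition met.
C: fails — world 1 has no successor.

A, B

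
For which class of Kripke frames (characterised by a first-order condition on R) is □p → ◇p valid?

Suppose □p→◇p is valid. At any x set V(p)=W. Then □p at x, so ◇p at x, so x has a successor.

seriality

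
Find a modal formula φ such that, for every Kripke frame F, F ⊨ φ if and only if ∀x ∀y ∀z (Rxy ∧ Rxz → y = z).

This is partial functionality; the standard corresponding axiom is CD: ◇ψ → □ψ.
Suppose ◇ψ→□ψ is valid. Take Rxy, Rxz and set V(ψ)={y}. Then ◇ψ at x, so □ψ at x, so ψ at z, i.e. z=y.

◇ψ → □ψ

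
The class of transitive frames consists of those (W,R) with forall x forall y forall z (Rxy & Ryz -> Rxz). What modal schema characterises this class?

□p → □□p

A defining formula is □p → □□p (the 4 axiom).
Suppose □p→□□p is valid. Take Rxy, Ryz and set V(p)={w : Rxw}. Then □p at x, so □□p at x, so □p at y, so p at z, i.e. Rxz.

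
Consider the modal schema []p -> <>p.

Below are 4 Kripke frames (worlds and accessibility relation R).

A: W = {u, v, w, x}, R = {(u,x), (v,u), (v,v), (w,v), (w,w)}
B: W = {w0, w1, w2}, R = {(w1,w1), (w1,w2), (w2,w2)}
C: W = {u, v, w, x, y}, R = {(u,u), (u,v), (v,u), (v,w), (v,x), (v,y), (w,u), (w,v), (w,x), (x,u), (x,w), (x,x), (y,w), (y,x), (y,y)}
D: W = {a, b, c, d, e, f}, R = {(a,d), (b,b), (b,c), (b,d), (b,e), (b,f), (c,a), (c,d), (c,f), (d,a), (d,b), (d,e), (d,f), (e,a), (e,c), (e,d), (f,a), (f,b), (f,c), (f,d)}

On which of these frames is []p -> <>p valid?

The schema corresponds to seriality: forall x exists y Rxy.
A: fails — world x has no successor.
B: fails — world w0 has no successor.
C: ✓.
D: ✓.
Valid on: C, D.

C, D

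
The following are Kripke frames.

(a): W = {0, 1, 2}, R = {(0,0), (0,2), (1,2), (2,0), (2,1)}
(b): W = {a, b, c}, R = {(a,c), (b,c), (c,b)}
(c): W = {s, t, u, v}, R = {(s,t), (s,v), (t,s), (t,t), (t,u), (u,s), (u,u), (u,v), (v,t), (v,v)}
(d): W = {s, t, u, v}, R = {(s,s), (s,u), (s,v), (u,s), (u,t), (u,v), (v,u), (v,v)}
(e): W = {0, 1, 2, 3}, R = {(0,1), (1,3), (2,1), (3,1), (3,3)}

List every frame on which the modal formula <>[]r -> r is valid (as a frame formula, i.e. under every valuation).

This is the axiom for symmetry; its first-order frame correspondent is forall x forall y (Rxy -> Ryx).
(a): ✓.
(b): fails — Rac but not Rca.
(c): fails — Ruv but not Rvu.
(d): fails — Rut but not Rtu.
(e): fails — R01 but not R10.

(a)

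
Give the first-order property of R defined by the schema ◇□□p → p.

This is a Sahlqvist (Geach-type) schema ◇^1□^2p → □^0◇^0p.
First-order correspondent: ∀x ∀y (xRy → ∃w (yR²w ∧ x = w)).

∀x ∀y (xRy → ∃w (yR²w ∧ x = w))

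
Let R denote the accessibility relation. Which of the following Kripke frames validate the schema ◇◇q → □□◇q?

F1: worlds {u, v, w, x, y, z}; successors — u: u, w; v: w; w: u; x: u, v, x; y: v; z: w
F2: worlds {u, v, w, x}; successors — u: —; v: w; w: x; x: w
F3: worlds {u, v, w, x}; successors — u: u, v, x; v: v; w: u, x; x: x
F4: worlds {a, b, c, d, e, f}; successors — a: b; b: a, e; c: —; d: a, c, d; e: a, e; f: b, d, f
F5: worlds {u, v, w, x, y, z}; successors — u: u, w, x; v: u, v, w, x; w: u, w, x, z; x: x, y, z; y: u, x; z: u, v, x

The schema corresponds to a generalized confluence (Geach) condition: ∀x ∀y ∀z ((xR²y ∧ xR²z) → ∃w (y = w ∧ zRw)).
F1: fails — uR²w, uR²w but no t with w=t and wRt.
F2: fails — vR²x, vR²x but no t with x=t and xRt.
F3: fails — uR²u, uR²v but no t with u=t and vRt.
F4: fails — aR²a, aR²a but no w with a=w and aRw.
F5: fails — uR²u, uR²x but no t with u=t and xRt.

none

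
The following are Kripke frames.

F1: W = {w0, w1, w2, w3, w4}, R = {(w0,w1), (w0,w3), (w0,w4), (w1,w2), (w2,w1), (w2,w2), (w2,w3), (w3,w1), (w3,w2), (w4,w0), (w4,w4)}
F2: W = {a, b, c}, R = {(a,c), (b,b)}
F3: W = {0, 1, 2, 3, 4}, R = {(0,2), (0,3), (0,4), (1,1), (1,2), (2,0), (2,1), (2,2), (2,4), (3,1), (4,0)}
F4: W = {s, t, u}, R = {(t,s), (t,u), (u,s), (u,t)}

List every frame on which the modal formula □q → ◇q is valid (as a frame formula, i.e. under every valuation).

This is the axiom for seriality; its first-order frame correspondent is ∀x ∃y Rxy.
F1: holds.
F2: fails — world c has no successor.
F3: holds.
F4: fails — world s has no successor.
Valid on: F1, F3.

F1, F3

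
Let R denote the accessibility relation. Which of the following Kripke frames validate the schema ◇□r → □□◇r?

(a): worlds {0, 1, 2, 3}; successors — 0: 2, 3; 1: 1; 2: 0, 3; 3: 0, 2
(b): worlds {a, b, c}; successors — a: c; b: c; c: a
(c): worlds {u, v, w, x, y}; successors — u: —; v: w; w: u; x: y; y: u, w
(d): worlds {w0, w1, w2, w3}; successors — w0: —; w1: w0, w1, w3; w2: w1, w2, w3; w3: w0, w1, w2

(a)

Frame correspondent (Sahlqvist): ∀x ∀y ∀z ((xRy ∧ xR²z) → ∃w (yRw ∧ zRw)) — i.e. a generalized confluence (Geach) condition.
(a): holds.
(b): fails — aRc, aR²a but no w with cRw and aRw.
(c): fails — vRw, vR²u but no t with wRt and uRt.
(d): fails — w1Rw0, w1R²w0 but no w with w0Rw and w0Rw.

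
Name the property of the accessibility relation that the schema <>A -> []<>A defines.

the Euclidean property

This is the 5 axiom.
It corresponds to the Euclidean property: forall x forall y forall z (Rxy & Rxz -> Ryz).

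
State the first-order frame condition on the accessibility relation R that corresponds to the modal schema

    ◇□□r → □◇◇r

This is a Sahlqvist (Geach-type) schema ◇^1□^2r → □^1◇^2r.
Minimal-valuation argument: fix x; take any y with xR^1y and any z with xR^1z. Set V(r) to the set of worlds R-reachable from y in exactly 2 steps. Then □^2r holds at y, so the antecedent holds at x; validity forces ◇^2r at z, giving a w with zR^2w and yR^2w.
First-order correspondent: ∀x ∀y ∀z ((xRy ∧ xRz) → ∃w (yR²w ∧ zR²w)).

∀x ∀y ∀z ((xRy ∧ xRz) → ∃w (yR²w ∧ zR²w))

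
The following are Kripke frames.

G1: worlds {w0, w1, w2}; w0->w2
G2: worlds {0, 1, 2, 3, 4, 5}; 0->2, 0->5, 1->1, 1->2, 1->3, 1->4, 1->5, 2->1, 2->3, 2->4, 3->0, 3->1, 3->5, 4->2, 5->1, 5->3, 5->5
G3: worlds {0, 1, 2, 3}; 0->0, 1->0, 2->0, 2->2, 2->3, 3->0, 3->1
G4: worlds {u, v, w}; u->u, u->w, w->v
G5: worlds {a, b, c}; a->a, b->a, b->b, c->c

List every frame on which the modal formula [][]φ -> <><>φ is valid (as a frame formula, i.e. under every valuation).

G2, G3, G5

This is the axiom for a generalized confluence (Geach) condition; its first-order frame correspondent is forall x exists w (x R^2 w & x R^2 w).
G1: fails — at w0 but no w with w0R²w and w0R²w.
G2: condition met.
G3: condition met.
G4: fails — at v but no t with vR²t and vR²t.
G5: condition met.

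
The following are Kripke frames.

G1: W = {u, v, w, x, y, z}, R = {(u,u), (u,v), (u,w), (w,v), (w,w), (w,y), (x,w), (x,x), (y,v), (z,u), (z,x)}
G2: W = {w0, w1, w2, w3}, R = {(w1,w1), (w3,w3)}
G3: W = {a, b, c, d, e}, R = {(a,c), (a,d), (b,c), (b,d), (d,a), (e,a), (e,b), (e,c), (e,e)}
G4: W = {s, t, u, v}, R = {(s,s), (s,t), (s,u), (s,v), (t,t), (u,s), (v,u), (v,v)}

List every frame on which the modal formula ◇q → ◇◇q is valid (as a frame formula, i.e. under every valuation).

The schema corresponds to a generalized confluence (Geach) condition: ∀x ∀y (xRy → ∃w (y = w ∧ xR²w)).
G1: fails — yRv but no t with v=t and yR²t.
G2: holds.
G3: fails — aRc but no w with c=w and aR²w.
G4: holds.

G2, G4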